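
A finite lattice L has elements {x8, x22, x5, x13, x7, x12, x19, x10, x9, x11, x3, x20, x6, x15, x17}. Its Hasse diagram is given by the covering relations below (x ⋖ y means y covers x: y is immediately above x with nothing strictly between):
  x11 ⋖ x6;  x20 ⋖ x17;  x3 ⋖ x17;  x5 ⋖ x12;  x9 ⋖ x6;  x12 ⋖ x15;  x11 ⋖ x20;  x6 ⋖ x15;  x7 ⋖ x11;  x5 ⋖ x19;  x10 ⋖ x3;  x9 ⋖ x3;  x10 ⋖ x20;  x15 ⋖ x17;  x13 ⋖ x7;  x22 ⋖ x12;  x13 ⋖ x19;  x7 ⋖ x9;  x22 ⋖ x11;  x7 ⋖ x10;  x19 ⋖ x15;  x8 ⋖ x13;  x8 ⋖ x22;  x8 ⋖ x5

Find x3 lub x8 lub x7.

x3

Common upper bounds of {x3, x8, x7}: x17, x3.
The least among these is x3.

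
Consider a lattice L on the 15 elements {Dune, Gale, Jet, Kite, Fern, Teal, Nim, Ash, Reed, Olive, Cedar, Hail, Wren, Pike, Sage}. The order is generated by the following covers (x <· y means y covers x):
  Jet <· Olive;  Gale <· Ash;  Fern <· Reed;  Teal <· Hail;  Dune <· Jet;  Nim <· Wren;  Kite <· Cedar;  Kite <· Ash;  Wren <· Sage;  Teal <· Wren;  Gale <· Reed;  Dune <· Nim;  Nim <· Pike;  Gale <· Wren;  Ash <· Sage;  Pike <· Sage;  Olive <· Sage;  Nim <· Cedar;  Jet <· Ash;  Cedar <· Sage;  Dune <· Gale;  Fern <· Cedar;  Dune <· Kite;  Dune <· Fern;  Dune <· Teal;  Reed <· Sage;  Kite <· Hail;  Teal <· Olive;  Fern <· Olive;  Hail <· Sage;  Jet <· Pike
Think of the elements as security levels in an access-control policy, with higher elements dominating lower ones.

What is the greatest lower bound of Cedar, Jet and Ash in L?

Dune

Common lower bounds of {Cedar, Jet, Ash}: Dune.
The greatest among these is Dune.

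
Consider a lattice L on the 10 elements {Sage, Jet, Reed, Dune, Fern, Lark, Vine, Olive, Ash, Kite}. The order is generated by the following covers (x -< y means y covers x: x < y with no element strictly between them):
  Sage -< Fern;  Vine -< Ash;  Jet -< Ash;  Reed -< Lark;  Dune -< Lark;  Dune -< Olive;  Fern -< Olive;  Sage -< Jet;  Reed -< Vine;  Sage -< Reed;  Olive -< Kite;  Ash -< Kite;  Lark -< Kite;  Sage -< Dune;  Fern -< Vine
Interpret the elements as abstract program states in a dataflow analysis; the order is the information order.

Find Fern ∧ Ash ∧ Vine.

Fern

Common lower bounds of {Fern, Ash, Vine}: Fern, Sage.
The greatest among these is Fern.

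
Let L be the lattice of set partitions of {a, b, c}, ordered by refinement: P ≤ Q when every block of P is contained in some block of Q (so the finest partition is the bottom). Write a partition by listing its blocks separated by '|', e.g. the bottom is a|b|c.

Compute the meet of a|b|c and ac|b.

The meet (common refinement) of a|b|c and ac|b intersects blocks pairwise, giving a|b|c.

a|b|c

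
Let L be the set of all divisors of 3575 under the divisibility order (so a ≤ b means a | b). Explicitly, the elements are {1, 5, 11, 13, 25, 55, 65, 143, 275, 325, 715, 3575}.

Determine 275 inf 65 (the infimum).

Common lower bounds of {275, 65}: 1, 5.
The greatest among these is 5.

5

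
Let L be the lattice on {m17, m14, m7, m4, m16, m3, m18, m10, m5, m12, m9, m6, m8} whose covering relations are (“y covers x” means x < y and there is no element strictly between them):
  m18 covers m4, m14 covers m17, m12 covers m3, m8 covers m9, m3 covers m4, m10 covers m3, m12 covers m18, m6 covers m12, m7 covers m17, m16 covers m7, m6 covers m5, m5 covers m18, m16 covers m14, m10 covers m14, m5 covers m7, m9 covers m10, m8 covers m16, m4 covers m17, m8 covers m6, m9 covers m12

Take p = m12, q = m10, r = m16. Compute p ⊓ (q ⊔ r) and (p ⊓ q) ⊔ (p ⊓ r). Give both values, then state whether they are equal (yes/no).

q ⊔ r = m8, so p ⊓ (q ⊔ r) = m12 ⊓ m8 = m12.
p ⊓ q = m3 and p ⊓ r = m17, so (p ⊓ q) ⊔ (p ⊓ r) = m3 ⊔ m17 = m3.
Equal: no.

m12; m3; no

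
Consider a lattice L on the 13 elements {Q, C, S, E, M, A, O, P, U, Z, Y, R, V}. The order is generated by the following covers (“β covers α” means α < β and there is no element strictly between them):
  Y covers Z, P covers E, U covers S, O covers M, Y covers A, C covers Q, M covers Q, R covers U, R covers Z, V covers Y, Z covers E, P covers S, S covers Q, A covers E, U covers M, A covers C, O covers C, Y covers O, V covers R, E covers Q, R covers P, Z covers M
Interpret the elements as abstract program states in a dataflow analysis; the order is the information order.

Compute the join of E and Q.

E

Common upper bounds of {E, Q}: A, E, P, R, V, Y, Z.
The least among these is E.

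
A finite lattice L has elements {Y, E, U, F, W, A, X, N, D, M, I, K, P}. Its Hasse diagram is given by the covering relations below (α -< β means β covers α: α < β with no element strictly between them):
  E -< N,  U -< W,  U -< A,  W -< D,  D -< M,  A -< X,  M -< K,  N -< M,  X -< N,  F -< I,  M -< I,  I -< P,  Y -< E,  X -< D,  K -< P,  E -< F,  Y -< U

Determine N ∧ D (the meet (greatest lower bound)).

Common lower bounds of {N, D}: A, U, X, Y.
The greatest among these is X.

X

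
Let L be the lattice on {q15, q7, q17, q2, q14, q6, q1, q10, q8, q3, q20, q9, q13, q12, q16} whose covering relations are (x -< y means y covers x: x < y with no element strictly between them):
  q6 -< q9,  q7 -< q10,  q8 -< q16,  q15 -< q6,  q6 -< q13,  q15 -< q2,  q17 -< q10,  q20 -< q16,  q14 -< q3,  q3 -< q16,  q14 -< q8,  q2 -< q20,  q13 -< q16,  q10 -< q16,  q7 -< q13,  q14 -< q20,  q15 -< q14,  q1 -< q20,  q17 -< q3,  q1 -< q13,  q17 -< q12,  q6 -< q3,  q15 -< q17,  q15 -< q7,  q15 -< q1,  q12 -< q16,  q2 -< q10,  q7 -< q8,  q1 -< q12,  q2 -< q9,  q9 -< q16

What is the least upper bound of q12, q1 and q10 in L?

Common upper bounds of {q12, q1, q10}: q16.
The least among these is q16.

q16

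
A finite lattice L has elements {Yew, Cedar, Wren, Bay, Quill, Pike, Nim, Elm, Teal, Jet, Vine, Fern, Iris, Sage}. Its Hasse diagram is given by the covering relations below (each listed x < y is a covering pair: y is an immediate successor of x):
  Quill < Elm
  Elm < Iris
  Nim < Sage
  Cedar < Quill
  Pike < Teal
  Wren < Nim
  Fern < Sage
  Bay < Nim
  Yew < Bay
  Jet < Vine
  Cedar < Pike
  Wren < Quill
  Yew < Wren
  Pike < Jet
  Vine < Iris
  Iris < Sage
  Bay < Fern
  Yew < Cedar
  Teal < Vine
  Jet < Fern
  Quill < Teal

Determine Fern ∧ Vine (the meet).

Jet

Common lower bounds of {Fern, Vine}: Cedar, Jet, Pike, Yew.
The greatest among these is Jet.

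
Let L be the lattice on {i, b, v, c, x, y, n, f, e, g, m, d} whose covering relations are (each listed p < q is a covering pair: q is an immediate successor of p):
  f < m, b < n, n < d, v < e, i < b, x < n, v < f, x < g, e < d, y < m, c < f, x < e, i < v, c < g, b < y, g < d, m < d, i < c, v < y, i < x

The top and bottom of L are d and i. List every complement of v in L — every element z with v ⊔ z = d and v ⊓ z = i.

g, n

Need z with v ∨ z = d and v ∧ z = i.
Checking each element gives: g, n.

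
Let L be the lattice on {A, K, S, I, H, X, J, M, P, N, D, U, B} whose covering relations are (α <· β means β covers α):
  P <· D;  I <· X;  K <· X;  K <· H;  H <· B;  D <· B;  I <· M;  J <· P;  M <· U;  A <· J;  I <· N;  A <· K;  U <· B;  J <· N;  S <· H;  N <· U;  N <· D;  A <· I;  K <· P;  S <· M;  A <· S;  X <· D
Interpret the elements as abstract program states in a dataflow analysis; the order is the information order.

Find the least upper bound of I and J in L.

Common upper bounds of {I, J}: B, D, N, U.
The least among these is N.

N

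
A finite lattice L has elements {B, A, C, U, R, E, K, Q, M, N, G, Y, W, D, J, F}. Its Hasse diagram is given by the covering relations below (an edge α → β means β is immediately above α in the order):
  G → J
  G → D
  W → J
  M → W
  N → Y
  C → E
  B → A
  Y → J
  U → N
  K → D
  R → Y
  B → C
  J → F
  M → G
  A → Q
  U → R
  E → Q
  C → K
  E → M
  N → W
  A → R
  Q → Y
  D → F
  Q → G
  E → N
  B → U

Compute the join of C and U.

N

Common upper bounds of {C, U}: F, J, N, W, Y.
The least among these is N.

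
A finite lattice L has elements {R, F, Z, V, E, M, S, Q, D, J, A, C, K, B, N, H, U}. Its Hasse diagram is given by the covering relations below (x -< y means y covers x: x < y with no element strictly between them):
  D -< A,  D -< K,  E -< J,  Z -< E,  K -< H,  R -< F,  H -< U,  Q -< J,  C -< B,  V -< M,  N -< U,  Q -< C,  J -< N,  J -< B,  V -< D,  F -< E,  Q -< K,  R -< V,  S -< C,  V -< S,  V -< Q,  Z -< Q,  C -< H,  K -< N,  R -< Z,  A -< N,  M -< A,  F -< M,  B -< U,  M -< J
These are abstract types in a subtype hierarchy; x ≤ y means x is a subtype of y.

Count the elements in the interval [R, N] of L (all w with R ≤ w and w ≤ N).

The interval [R, N] = {A, D, E, F, J, K, M, N, Q, R, V, Z}, which has 12 elements.

12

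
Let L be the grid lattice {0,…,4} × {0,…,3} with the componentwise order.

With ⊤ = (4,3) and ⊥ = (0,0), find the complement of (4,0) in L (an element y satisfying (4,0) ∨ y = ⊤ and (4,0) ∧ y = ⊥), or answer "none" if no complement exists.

Need y with (4,0) ∨ y = (4,3) and (4,0) ∧ y = (0,0).
Checking each element gives: (0,3).

(0,3)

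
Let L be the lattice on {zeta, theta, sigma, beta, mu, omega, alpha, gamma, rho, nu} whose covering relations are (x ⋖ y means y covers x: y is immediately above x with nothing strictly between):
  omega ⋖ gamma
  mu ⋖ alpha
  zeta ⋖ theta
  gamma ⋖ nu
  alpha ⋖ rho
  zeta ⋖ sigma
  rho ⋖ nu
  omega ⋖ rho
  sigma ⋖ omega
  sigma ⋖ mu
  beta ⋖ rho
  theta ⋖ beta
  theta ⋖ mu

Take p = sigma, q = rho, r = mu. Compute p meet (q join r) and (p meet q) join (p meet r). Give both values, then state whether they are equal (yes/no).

q join r = rho, so p meet (q join r) = sigma meet rho = sigma.
p meet q = sigma and p meet r = sigma, so (p meet q) join (p meet r) = sigma join sigma = sigma.
Equal: yes.

sigma; sigma; yes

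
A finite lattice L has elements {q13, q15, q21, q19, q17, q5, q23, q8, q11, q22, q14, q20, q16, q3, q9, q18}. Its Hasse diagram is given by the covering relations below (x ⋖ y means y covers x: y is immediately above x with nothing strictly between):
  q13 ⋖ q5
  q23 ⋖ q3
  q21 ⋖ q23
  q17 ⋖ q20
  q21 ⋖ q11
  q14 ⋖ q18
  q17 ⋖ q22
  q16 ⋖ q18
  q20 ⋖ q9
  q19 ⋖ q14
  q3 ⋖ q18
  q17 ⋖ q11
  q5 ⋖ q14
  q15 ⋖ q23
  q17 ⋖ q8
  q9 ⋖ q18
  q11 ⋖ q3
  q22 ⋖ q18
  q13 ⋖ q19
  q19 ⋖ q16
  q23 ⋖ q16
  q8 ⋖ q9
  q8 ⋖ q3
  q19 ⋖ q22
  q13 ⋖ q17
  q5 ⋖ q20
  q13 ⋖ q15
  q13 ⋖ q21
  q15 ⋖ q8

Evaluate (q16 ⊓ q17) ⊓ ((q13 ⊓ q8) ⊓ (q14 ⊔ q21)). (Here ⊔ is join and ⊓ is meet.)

q13

q16 ∧ q17 = q13
q13 ∧ q8 = q13
q14 ∨ q21 = q18
q13 ∧ q18 = q13
q13 ∧ q13 = q13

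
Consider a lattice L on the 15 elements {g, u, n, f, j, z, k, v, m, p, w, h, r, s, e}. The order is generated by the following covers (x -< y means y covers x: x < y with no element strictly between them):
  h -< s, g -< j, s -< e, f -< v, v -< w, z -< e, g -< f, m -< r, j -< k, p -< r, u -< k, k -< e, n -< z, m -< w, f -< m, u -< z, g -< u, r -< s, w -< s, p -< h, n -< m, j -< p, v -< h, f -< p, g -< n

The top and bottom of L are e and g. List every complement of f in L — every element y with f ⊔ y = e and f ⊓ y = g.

k, u, z

Need y with f ∨ y = e and f ∧ y = g.
Checking each element gives: k, u, z.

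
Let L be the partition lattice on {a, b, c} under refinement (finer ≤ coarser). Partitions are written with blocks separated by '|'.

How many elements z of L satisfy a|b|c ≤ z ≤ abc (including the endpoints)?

5

The interval [a|b|c, abc] = {abc, ab|c, ac|b, a|bc, a|b|c}, which has 5 elements.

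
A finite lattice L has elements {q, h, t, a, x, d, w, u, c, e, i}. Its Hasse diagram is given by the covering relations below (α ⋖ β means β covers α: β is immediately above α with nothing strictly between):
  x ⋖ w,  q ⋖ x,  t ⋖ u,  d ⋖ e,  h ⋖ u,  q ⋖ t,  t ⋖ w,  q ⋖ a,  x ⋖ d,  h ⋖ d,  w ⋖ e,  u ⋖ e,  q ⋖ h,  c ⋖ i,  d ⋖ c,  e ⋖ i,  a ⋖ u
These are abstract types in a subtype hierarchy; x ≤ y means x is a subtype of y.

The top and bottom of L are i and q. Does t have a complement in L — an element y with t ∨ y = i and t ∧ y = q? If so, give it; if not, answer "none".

Need y with t ∨ y = i and t ∧ y = q.
Checking each element gives: c.

c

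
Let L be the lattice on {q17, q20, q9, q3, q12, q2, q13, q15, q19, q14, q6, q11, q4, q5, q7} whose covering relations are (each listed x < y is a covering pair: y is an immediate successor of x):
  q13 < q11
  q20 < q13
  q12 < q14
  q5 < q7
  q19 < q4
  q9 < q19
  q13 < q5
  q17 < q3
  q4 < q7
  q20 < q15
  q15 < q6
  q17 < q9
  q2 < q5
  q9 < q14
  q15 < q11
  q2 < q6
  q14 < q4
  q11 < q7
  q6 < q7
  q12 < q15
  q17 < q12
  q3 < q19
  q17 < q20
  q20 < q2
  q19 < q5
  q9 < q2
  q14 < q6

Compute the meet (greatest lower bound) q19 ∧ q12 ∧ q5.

Common lower bounds of {q19, q12, q5}: q17.
The greatest among these is q17.

q17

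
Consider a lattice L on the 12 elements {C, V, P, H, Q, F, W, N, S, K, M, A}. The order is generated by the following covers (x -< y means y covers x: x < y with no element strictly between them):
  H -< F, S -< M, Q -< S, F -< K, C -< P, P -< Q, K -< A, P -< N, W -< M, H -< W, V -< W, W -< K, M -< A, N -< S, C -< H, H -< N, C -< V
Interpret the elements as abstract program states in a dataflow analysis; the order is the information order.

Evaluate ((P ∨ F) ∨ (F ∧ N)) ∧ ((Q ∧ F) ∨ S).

P ∨ F = A
F ∧ N = H
A ∨ H = A
Q ∧ F = C
C ∨ S = S
A ∧ S = S

S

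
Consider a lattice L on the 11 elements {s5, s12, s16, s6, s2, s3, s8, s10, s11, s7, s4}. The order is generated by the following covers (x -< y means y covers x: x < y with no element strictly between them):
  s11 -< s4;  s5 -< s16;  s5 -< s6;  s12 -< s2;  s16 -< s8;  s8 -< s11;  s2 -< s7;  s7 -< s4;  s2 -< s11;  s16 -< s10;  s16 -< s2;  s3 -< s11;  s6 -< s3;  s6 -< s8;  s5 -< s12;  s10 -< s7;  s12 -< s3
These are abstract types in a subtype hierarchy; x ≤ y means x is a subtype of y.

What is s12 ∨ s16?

Common upper bounds of {s12, s16}: s11, s2, s4, s7.
The least among these is s2.

s2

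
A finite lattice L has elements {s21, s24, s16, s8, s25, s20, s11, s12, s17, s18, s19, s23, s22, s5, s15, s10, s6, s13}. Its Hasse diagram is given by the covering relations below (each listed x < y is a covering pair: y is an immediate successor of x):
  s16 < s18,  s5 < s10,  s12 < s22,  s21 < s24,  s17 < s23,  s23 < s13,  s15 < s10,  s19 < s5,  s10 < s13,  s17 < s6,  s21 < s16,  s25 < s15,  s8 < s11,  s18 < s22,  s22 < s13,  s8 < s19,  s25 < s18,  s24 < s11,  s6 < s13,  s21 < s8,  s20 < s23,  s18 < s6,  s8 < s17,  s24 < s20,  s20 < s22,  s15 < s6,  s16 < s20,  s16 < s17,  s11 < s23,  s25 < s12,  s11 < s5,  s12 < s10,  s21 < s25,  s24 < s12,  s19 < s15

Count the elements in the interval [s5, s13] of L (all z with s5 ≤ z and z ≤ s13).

The interval [s5, s13] = {s10, s13, s5}, which has 3 elements.

3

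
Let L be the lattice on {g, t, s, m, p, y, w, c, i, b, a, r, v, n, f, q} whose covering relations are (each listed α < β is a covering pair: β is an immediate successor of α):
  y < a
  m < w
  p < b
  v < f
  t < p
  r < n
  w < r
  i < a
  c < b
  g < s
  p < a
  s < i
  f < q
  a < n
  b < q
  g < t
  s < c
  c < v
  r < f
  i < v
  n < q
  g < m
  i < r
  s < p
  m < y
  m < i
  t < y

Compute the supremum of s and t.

p

Common upper bounds of {s, t}: a, b, n, p, q.
The least among these is p.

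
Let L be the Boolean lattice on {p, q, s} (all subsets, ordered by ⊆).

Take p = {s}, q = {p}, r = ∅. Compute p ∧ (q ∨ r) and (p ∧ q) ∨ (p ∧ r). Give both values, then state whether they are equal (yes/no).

∅; ∅; yes

q ∨ r = {p}, so p ∧ (q ∨ r) = {s} ∧ {p} = ∅.
p ∧ q = ∅ and p ∧ r = ∅, so (p ∧ q) ∨ (p ∧ r) = ∅ ∨ ∅ = ∅.
Equal: yes.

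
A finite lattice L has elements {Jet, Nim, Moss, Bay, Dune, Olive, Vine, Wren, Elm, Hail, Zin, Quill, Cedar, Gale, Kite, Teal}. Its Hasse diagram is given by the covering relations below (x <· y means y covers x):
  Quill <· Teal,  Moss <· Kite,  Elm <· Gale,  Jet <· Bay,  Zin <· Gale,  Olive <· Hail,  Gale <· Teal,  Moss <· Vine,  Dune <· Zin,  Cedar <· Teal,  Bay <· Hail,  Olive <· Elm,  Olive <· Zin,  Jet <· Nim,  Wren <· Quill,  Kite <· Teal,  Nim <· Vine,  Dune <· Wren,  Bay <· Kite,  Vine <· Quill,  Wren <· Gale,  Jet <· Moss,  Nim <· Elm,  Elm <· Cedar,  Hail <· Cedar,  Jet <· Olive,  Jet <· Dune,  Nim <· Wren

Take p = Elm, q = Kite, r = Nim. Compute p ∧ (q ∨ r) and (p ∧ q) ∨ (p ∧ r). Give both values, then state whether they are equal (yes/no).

Elm; Nim; no

q ∨ r = Teal, so p ∧ (q ∨ r) = Elm ∧ Teal = Elm.
p ∧ q = Jet and p ∧ r = Nim, so (p ∧ q) ∨ (p ∧ r) = Jet ∨ Nim = Nim.
Equal: no.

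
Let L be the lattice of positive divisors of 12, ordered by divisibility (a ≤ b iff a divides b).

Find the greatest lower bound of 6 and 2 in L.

In the divisibility order, the meet is the greatest common divisor: gcd(6, 2) = 2.

2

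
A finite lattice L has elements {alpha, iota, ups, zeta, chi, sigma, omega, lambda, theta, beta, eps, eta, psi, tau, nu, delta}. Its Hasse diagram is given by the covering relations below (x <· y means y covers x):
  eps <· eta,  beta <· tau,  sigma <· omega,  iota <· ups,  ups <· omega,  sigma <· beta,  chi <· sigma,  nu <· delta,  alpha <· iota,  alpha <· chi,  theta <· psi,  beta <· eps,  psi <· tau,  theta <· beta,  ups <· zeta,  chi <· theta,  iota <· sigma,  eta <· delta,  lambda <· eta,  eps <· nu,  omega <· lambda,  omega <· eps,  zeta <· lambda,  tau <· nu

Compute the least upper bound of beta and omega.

Common upper bounds of {beta, omega}: delta, eps, eta, nu.
The least among these is eps.

eps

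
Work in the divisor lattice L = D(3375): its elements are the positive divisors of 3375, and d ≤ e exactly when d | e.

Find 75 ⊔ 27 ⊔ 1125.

In the divisibility order, the join is the least common multiple: lcm(75, 27, 1125) = 3375.

3375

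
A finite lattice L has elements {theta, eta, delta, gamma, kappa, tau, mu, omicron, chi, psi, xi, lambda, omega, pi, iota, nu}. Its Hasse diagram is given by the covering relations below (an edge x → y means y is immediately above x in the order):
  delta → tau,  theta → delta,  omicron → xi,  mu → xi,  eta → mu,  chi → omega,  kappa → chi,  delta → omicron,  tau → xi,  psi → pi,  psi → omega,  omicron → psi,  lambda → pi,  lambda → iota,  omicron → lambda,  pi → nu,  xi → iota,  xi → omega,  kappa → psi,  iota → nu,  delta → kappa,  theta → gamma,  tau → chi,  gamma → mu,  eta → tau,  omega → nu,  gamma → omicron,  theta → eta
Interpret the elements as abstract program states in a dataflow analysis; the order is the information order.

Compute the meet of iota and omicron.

Common lower bounds of {iota, omicron}: delta, gamma, omicron, theta.
The greatest among these is omicron.

omicron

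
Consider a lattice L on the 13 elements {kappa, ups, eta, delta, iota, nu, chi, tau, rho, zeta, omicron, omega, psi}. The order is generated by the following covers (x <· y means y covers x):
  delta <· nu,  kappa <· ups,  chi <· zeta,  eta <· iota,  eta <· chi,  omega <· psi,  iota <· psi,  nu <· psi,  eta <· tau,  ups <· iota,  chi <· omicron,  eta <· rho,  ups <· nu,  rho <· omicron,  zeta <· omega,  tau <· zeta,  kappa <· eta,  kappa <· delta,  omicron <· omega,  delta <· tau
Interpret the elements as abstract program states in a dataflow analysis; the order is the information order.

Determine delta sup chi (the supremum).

Common upper bounds of {delta, chi}: omega, psi, zeta.
The least among these is zeta.

zeta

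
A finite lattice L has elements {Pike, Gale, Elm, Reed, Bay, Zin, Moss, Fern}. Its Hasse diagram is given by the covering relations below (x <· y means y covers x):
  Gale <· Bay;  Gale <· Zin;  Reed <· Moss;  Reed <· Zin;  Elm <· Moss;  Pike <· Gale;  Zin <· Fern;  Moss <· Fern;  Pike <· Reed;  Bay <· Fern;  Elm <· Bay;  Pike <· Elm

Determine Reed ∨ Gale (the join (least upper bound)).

Common upper bounds of {Reed, Gale}: Fern, Zin.
The least among these is Zin.

Zin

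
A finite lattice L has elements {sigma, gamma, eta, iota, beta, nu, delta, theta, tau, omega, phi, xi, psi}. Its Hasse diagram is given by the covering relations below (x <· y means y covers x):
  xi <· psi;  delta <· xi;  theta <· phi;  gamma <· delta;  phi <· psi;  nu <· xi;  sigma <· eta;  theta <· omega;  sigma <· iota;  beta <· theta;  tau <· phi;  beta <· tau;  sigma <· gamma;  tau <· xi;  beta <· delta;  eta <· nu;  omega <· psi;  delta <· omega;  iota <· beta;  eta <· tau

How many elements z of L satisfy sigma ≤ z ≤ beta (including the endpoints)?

3

The interval [sigma, beta] = {beta, iota, sigma}, which has 3 elements.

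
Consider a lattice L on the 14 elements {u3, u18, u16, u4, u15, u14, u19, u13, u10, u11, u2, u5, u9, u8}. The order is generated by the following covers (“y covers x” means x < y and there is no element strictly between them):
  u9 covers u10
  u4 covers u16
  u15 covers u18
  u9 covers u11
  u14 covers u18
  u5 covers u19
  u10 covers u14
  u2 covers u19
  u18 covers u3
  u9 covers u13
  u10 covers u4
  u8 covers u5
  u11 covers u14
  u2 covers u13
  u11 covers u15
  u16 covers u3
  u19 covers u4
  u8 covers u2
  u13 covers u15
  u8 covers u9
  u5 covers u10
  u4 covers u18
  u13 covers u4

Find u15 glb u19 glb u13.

u18

Common lower bounds of {u15, u19, u13}: u18, u3.
The greatest among these is u18.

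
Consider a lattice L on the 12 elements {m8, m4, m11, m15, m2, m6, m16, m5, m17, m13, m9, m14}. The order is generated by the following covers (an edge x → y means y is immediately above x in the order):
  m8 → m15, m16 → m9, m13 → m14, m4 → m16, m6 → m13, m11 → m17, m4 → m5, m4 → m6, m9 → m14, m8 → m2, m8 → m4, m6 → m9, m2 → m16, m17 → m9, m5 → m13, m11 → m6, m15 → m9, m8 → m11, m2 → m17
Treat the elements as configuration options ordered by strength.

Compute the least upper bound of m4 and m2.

Common upper bounds of {m4, m2}: m14, m16, m9.
The least among these is m16.

m16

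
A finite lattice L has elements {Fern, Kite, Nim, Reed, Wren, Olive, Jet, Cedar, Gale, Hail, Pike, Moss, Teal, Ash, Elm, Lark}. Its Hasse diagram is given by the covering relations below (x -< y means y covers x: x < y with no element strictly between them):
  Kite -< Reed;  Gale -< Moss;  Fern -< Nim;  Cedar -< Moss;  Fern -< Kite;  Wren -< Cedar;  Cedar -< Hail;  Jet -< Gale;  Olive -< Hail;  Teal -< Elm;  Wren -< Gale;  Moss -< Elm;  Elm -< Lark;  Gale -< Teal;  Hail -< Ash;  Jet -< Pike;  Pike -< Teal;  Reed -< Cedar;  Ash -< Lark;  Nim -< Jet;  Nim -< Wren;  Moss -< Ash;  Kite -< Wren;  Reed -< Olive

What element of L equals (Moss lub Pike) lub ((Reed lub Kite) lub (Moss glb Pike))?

Elm

Moss ∨ Pike = Elm
Reed ∨ Kite = Reed
Moss ∧ Pike = Jet
Reed ∨ Jet = Moss
Elm ∨ Moss = Elm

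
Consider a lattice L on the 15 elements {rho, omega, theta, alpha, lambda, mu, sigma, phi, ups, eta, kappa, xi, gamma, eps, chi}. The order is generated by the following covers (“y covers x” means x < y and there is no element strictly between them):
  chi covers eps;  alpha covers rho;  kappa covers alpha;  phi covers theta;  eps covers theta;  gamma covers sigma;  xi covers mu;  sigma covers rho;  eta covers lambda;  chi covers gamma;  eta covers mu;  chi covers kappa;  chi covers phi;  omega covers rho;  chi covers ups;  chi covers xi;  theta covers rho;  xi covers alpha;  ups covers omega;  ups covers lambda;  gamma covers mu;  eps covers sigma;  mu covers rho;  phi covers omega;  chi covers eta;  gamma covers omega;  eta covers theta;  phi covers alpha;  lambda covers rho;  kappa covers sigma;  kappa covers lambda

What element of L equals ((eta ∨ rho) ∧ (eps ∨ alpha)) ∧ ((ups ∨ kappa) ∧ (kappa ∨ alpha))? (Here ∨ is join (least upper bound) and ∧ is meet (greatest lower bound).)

lambda

eta ∨ rho = eta
eps ∨ alpha = chi
eta ∧ chi = eta
ups ∨ kappa = chi
kappa ∨ alpha = kappa
chi ∧ kappa = kappa
eta ∧ kappa = lambda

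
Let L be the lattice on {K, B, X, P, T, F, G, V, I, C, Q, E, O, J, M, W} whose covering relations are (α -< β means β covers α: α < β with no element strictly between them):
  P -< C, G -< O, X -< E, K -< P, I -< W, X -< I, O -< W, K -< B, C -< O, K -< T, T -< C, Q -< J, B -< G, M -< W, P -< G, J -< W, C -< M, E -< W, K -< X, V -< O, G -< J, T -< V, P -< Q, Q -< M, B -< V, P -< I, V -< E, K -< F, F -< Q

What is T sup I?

Common upper bounds of {T, I}: W.
The least among these is W.

W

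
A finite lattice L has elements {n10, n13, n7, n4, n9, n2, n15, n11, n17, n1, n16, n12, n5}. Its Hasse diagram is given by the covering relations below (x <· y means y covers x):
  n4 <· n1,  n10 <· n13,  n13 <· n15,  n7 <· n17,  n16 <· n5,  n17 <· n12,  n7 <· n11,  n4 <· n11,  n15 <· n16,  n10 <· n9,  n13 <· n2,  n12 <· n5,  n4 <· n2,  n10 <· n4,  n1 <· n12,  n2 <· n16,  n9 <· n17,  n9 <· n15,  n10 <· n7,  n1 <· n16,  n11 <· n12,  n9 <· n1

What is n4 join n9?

n1

Common upper bounds of {n4, n9}: n1, n12, n16, n5.
The least among these is n1.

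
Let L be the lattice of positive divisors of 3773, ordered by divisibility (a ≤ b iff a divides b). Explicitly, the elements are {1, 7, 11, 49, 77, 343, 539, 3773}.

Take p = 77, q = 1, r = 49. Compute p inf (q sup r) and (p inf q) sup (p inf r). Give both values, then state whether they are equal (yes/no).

q sup r = 49, so p inf (q sup r) = 77 inf 49 = 7.
p inf q = 1 and p inf r = 7, so (p inf q) sup (p inf r) = 1 sup 7 = 7.
Equal: yes.

7; 7; yes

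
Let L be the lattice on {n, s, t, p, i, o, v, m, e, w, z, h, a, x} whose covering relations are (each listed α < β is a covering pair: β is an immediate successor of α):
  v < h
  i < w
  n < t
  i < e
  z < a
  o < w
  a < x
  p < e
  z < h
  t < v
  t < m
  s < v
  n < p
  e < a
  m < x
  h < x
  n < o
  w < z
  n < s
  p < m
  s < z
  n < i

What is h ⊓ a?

z

Common lower bounds of {h, a}: i, n, o, s, w, z.
The greatest among these is z.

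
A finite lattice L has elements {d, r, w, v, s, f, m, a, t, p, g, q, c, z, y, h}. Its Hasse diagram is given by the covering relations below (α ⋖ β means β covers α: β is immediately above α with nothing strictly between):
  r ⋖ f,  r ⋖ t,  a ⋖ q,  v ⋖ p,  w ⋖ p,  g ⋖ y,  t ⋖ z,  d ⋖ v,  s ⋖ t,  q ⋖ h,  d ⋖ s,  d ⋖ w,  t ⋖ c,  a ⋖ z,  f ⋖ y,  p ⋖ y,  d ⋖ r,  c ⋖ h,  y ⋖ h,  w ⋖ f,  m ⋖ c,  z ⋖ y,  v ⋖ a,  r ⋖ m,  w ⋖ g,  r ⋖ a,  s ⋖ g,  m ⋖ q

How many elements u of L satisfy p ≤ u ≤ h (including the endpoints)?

The interval [p, h] = {h, p, y}, which has 3 elements.

3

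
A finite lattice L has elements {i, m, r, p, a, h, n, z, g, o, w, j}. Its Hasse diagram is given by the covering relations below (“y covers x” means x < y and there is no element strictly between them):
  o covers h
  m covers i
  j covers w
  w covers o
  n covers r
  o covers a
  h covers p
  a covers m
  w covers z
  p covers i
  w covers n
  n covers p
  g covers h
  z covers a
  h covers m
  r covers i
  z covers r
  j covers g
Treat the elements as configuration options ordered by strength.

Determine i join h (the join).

Common upper bounds of {i, h}: g, h, j, o, w.
The least among these is h.

h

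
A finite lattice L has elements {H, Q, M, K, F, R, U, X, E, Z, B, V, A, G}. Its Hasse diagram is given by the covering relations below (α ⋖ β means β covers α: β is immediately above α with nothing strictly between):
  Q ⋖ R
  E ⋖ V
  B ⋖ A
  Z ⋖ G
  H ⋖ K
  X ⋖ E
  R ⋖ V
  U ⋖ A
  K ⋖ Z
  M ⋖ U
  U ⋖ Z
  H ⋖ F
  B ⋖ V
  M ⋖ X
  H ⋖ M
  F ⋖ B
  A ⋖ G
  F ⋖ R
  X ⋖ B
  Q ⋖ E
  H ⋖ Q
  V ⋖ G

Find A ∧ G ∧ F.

Common lower bounds of {A, G, F}: F, H.
The greatest among these is F.

F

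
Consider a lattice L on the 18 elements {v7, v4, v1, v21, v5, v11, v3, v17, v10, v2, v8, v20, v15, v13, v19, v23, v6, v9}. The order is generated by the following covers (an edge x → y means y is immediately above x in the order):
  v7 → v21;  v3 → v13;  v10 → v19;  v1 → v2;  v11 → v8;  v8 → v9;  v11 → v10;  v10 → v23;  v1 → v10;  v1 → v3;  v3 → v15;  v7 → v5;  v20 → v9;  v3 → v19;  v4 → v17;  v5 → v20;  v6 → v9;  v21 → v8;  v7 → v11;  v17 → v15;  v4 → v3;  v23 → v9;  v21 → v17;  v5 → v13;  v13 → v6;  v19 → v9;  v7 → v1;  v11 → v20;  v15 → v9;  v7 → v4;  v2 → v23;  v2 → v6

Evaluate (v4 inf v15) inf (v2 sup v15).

v4 ∧ v15 = v4
v2 ∨ v15 = v9
v4 ∧ v9 = v4

v4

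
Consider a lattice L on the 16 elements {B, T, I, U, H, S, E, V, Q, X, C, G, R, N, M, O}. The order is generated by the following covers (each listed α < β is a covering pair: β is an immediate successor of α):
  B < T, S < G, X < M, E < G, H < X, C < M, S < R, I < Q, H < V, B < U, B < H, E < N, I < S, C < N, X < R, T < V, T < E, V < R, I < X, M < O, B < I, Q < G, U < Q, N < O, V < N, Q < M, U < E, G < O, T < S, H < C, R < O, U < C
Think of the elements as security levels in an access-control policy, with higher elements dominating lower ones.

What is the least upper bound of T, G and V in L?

O

Common upper bounds of {T, G, V}: O.
The least among these is O.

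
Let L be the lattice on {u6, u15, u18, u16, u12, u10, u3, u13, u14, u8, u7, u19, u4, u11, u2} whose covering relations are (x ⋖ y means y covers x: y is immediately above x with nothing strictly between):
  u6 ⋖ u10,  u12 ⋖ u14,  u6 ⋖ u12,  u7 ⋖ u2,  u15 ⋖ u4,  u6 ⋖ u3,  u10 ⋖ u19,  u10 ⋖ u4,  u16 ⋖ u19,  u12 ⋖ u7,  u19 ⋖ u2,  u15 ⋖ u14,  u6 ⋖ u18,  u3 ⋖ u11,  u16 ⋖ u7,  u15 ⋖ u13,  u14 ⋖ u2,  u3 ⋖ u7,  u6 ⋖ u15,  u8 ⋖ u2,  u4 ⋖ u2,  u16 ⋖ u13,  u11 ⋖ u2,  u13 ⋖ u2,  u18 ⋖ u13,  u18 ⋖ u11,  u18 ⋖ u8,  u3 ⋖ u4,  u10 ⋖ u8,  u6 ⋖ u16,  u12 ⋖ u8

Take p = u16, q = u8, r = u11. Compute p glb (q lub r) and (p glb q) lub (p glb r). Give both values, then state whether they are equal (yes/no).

u16; u6; no

q lub r = u2, so p glb (q lub r) = u16 glb u2 = u16.
p glb q = u6 and p glb r = u6, so (p glb q) lub (p glb r) = u6 lub u6 = u6.
Equal: no.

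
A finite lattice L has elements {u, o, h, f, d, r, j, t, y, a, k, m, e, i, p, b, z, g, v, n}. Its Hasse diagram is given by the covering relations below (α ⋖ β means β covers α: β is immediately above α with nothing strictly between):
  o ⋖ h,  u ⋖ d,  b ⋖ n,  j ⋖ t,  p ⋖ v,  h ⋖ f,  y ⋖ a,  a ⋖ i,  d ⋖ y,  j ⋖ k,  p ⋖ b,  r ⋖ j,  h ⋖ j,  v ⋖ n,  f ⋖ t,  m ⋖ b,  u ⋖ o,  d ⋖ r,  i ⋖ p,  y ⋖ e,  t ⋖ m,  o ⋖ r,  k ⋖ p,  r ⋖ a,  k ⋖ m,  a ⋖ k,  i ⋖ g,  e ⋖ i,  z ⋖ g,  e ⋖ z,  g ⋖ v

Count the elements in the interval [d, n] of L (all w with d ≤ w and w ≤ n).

The interval [d, n] = {a, b, d, e, g, i, j, k, m, n, p, r, t, v, y, z}, which has 16 elements.

16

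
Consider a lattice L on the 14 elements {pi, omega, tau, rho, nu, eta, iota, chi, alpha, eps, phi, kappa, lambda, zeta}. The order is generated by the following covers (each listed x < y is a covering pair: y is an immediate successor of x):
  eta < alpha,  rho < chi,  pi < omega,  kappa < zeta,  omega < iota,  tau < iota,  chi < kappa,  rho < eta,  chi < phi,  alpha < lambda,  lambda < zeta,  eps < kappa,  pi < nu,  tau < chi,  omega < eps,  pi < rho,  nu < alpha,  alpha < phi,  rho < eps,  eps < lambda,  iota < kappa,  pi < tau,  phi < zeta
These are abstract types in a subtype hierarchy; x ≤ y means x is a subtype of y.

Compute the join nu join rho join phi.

phi

Common upper bounds of {nu, rho, phi}: phi, zeta.
The least among these is phi.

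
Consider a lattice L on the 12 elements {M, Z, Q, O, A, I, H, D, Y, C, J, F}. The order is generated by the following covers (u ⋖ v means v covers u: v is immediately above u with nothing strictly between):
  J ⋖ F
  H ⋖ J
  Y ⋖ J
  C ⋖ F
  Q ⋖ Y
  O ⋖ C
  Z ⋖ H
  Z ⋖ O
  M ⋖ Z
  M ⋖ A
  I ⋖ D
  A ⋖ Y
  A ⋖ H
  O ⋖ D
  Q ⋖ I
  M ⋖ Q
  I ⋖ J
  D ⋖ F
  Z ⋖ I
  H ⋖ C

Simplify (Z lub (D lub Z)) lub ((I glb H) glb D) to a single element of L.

D

D ∨ Z = D
Z ∨ D = D
I ∧ H = Z
Z ∧ D = Z
D ∨ Z = D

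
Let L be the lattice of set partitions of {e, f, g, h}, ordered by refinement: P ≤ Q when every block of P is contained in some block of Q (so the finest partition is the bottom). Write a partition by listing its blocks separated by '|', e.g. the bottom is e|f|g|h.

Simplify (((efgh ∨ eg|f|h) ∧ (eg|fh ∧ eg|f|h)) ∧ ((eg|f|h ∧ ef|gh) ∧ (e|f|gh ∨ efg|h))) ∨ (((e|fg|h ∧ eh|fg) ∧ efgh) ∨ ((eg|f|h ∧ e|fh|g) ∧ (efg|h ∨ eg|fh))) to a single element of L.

e|fg|h

efgh ∨ eg|f|h = efgh
eg|fh ∧ eg|f|h = eg|f|h
efgh ∧ eg|f|h = eg|f|h
eg|f|h ∧ ef|gh = e|f|g|h
e|f|gh ∨ efg|h = efgh
e|f|g|h ∧ efgh = e|f|g|h
eg|f|h ∧ e|f|g|h = e|f|g|h
e|fg|h ∧ eh|fg = e|fg|h
e|fg|h ∧ efgh = e|fg|h
eg|f|h ∧ e|fh|g = e|f|g|h
efg|h ∨ eg|fh = efgh
e|f|g|h ∧ efgh = e|f|g|h
e|fg|h ∨ e|f|g|h = e|fg|h
e|f|g|h ∨ e|fg|h = e|fg|h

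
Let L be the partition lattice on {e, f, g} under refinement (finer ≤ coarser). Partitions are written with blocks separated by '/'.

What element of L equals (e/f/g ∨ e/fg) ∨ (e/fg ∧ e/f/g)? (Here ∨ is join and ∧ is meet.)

e/f/g ∨ e/fg = e/fg
e/fg ∧ e/f/g = e/f/g
e/fg ∨ e/f/g = e/fg

e/fg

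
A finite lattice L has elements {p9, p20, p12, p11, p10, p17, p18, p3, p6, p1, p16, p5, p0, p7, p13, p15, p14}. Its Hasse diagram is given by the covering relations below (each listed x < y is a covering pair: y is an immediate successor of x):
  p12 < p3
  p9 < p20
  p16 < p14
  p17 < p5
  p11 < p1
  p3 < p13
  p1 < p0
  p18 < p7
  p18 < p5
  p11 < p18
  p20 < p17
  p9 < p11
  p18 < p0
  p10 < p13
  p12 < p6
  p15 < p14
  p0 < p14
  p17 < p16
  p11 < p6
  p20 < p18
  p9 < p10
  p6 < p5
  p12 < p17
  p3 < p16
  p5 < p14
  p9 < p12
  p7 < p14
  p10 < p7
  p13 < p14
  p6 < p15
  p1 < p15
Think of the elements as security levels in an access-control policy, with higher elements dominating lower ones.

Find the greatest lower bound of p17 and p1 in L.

Common lower bounds of {p17, p1}: p9.
The greatest among these is p9.

p9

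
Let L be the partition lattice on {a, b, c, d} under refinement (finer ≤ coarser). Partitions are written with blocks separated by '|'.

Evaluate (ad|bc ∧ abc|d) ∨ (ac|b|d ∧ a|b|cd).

a|bc|d

ad|bc ∧ abc|d = a|bc|d
ac|b|d ∧ a|b|cd = a|b|c|d
a|bc|d ∨ a|b|c|d = a|bc|d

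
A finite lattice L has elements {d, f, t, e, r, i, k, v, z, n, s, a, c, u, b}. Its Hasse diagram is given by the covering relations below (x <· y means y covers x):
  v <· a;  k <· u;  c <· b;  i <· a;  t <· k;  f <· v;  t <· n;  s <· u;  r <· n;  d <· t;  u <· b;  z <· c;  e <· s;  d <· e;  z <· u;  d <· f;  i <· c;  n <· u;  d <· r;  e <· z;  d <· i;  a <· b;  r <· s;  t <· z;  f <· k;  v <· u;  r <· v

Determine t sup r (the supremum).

n

Common upper bounds of {t, r}: b, n, u.
The least among these is n.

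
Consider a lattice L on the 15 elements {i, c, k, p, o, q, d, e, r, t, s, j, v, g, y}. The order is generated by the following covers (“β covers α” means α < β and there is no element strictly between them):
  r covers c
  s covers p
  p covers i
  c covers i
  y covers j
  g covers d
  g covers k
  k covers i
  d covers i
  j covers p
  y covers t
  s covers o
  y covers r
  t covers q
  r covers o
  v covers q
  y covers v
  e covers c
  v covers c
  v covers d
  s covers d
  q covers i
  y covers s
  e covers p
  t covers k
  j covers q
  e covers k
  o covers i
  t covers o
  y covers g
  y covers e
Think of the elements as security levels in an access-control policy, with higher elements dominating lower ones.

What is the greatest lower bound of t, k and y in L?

k

Common lower bounds of {t, k, y}: i, k.
The greatest among these is k.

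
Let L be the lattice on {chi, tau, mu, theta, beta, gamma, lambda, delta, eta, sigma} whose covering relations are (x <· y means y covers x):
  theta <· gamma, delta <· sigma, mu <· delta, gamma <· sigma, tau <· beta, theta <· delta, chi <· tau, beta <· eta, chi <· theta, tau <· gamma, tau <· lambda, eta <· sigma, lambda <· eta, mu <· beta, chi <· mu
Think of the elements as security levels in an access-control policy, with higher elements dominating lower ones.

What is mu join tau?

beta

Common upper bounds of {mu, tau}: beta, eta, sigma.
The least among these is beta.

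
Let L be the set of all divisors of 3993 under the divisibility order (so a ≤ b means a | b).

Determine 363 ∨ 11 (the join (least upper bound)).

In the divisibility order, the join is the least common multiple: lcm(363, 11) = 363.

363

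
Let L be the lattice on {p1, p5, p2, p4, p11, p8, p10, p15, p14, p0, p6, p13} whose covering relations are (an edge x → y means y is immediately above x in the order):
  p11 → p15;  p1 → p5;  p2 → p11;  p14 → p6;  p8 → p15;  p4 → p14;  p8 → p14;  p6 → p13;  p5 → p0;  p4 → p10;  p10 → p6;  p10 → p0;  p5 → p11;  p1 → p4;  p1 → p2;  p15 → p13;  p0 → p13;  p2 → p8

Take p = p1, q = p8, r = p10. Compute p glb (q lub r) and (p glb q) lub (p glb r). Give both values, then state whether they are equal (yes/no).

q lub r = p6, so p glb (q lub r) = p1 glb p6 = p1.
p glb q = p1 and p glb r = p1, so (p glb q) lub (p glb r) = p1 lub p1 = p1.
Equal: yes.

p1; p1; yes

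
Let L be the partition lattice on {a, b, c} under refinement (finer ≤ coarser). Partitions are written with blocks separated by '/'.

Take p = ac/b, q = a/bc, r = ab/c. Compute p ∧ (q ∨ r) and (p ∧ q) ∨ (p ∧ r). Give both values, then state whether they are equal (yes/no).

q ∨ r = abc, so p ∧ (q ∨ r) = ac/b ∧ abc = ac/b.
p ∧ q = a/b/c and p ∧ r = a/b/c, so (p ∧ q) ∨ (p ∧ r) = a/b/c ∨ a/b/c = a/b/c.
Equal: no.

ac/b; a/b/c; no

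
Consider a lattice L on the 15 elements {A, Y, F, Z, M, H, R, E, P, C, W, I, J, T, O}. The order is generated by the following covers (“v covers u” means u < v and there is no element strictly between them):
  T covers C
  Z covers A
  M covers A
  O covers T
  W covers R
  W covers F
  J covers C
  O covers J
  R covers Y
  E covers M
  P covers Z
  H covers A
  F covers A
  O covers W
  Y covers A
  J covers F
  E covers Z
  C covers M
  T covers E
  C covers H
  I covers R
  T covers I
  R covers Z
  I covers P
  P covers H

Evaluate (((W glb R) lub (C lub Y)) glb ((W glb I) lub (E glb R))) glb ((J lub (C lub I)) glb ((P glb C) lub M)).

A

W ∧ R = R
C ∨ Y = T
R ∨ T = T
W ∧ I = R
E ∧ R = Z
R ∨ Z = R
T ∧ R = R
C ∨ I = T
J ∨ T = O
P ∧ C = H
H ∨ M = C
O ∧ C = C
R ∧ C = A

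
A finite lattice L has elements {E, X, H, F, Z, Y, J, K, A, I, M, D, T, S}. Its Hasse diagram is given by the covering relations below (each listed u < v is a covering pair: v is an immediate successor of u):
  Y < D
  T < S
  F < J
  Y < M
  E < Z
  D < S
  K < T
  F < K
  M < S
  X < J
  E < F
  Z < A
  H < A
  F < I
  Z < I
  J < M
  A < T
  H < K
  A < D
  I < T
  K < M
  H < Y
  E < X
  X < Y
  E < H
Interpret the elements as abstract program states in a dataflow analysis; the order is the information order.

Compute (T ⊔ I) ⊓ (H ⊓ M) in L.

T ∨ I = T
H ∧ M = H
T ∧ H = H

H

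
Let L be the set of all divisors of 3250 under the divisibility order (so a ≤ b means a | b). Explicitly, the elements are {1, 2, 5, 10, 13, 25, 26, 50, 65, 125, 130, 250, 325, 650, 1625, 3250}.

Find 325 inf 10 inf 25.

5

Common lower bounds of {325, 10, 25}: 1, 5.
The greatest among these is 5.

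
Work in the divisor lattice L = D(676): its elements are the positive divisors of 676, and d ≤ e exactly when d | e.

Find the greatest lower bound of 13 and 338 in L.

In the divisibility order, the meet is the greatest common divisor: gcd(13, 338) = 13.

13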